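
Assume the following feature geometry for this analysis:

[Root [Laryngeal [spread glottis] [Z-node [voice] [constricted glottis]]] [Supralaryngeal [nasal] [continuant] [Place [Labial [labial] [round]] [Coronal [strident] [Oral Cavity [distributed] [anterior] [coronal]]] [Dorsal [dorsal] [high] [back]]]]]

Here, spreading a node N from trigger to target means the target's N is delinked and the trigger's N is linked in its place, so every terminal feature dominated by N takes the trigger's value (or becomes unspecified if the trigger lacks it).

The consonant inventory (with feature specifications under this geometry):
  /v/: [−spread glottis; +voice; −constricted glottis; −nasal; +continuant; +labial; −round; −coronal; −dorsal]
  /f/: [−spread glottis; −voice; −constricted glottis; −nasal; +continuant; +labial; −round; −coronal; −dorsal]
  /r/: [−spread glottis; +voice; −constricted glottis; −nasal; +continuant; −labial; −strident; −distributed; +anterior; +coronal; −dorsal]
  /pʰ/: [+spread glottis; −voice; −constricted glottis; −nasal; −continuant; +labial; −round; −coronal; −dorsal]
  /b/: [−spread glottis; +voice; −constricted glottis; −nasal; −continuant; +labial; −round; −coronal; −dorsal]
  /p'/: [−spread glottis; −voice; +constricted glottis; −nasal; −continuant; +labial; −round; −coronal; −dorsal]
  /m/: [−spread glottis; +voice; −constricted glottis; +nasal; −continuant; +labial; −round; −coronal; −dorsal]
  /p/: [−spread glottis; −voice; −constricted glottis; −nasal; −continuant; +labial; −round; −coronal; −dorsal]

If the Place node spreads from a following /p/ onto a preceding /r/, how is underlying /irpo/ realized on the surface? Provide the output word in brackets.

Place immediately or transitively dominates [labial], [round], [strident], [distributed], [anterior], [coronal], [dorsal], [high], [back].
The target acquires /p/'s values for everything under Place — [+labial], [−round], [−coronal], [−dorsal] — while keeping its own [spread glottis], [voice], [constricted glottis], ….
Among the inventory, only /v/ has exactly this specification, giving the surface form [ivpo].

[ivpo]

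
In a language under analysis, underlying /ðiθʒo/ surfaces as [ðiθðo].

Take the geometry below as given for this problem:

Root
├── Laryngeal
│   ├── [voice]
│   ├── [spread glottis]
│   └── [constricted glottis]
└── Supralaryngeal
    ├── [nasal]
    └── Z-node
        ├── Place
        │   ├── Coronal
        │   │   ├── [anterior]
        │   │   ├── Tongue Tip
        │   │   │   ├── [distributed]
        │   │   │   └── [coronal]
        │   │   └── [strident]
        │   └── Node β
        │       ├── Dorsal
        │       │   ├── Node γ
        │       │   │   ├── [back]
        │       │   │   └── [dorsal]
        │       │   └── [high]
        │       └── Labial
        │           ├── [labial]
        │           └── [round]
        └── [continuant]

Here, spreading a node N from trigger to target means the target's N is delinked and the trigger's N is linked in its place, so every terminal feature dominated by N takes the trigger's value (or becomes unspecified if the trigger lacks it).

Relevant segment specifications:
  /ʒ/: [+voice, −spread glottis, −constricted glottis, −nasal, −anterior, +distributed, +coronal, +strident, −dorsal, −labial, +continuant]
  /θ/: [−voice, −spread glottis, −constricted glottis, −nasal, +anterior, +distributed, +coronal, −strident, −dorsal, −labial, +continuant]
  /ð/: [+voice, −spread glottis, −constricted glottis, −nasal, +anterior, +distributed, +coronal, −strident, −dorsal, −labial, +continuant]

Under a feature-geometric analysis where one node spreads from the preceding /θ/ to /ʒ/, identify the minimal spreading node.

Coronal

/ʒ/ and [ð] differ in [anterior], [strident]; every other specified feature is identical.
Tracing each changed feature up the tree, the paths first meet at Coronal; any lower node misses at least one of them.
Delinking /ʒ/'s Coronal and associating /θ/'s Coronal gives precisely the feature bundle of [ð].
[voice] stays as in /ʒ/ although /θ/ differs there, so no node dominating it spread; among the remaining candidates Coronal is the lowest that derives the output.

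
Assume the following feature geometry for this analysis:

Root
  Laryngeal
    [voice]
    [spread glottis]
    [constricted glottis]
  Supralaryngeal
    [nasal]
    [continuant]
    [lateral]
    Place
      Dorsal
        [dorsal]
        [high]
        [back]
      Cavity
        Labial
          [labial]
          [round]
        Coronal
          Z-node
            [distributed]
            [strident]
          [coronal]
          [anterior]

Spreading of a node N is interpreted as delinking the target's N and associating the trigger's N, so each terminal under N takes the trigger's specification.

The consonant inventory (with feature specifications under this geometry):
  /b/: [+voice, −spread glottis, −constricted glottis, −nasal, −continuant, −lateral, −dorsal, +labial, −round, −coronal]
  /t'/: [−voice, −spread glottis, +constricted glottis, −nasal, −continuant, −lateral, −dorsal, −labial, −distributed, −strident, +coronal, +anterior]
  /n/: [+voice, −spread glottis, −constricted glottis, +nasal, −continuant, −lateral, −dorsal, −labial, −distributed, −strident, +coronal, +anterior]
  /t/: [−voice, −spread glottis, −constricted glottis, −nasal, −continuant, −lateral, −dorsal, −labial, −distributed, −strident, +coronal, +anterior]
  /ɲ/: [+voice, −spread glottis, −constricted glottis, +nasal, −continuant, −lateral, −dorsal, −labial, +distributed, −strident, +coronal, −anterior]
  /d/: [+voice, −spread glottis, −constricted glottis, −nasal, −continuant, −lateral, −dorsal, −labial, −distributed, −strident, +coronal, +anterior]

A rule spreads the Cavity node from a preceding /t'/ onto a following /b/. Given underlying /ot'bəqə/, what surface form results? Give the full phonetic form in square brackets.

Cavity immediately or transitively dominates [labial], [round], [distributed], [strident], [coronal], [anterior].
After delinking /b/'s Cavity and linking /t'/'s, the affected terminals become [−labial], [−distributed], [−strident], [+coronal], [+anterior]; [voice], [spread glottis], [constricted glottis], … (outside Cavity) are retained from /b/.
This feature bundle is that of [d], so /ot'bəqə/ surfaces as [ot'dəqə].

[ot'dəqə]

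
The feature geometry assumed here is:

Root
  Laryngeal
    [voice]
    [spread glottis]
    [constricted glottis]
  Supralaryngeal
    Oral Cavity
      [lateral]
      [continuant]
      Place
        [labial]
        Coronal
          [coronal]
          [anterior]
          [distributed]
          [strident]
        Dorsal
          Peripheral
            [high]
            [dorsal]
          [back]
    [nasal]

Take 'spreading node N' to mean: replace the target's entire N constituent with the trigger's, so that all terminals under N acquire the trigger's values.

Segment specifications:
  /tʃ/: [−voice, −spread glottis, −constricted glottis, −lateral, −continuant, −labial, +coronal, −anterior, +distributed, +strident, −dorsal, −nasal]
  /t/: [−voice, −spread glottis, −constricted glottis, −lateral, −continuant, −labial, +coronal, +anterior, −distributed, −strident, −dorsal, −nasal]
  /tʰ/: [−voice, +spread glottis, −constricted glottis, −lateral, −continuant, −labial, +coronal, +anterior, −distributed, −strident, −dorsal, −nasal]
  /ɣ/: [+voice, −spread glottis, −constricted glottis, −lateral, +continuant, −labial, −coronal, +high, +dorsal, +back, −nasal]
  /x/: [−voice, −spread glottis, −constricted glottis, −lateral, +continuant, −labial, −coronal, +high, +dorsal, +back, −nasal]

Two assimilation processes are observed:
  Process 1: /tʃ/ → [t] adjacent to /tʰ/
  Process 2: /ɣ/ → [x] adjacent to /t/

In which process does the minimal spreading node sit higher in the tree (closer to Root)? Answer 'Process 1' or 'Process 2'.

Process 2

Process 1: the features that change are [anterior], [distributed], [strident]; the minimal node is Coronal (depth 4).
Process 2: the feature that changes is [voice]; the minimal node is [voice] (depth 2).
Depth 2 < depth 4; Process 2 involves the structurally higher constituent [voice].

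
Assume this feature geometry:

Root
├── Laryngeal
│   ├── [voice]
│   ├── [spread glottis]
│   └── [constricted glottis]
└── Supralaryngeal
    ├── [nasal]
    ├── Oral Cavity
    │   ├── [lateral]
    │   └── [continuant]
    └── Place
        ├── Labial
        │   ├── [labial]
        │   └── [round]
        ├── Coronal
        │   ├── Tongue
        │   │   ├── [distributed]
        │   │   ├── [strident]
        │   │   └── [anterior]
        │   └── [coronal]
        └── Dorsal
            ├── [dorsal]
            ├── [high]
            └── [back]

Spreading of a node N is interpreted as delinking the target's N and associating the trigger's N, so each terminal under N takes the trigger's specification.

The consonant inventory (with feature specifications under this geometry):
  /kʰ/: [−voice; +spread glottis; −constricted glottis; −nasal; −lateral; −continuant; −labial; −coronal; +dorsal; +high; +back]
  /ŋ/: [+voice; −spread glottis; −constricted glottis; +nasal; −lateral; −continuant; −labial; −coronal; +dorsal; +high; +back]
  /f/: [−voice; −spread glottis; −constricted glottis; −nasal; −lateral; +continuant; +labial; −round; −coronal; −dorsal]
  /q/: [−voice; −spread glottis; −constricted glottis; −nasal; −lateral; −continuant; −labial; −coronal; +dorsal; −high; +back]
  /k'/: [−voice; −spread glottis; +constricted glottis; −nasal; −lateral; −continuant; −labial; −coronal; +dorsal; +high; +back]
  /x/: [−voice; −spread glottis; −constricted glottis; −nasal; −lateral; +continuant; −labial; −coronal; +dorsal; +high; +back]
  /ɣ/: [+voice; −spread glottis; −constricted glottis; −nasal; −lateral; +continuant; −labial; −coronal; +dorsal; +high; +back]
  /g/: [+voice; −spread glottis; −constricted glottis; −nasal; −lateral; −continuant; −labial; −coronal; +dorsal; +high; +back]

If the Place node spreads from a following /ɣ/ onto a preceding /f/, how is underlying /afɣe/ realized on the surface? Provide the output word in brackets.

The Place node dominates the terminals [labial], [round], [distributed], [strident], [anterior], [coronal], [dorsal], [high], [back].
Spreading Place from /ɣ/ onto /f/ replaces those values with /ɣ/'s: [−labial], [−coronal], [+dorsal], [+high], [+back]. Features outside Place ([voice], [spread glottis], [constricted glottis], …) stay as in /f/.
The resulting bundle matches /x/ in the inventory; substituting it for /f/ gives [axɣe].

[axɣe]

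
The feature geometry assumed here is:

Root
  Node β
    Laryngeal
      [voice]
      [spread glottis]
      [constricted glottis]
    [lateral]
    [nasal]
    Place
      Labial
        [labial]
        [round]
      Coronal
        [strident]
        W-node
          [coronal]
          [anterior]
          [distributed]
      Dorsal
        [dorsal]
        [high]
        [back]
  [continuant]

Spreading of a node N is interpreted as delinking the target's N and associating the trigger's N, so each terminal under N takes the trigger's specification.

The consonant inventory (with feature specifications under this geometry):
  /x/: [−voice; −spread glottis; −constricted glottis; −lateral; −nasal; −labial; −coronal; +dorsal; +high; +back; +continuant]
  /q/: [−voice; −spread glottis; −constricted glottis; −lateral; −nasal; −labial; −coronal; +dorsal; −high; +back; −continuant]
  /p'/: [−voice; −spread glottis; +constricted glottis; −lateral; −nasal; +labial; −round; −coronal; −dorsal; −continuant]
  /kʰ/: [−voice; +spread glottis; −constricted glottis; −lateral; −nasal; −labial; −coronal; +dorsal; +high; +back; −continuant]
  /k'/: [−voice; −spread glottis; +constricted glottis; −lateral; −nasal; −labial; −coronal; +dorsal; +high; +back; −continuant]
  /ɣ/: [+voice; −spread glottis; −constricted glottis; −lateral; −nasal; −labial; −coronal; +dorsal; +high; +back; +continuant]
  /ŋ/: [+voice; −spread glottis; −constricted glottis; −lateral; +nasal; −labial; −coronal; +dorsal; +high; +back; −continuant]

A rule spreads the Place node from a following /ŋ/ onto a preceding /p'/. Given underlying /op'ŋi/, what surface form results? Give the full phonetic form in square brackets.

Terminals under Place in this geometry: [labial], [round], [strident], [coronal], [anterior], [distributed], [dorsal], [high], [back].
After delinking /p'/'s Place and linking /ŋ/'s, the affected terminals become [−labial], [−coronal], [+dorsal], [+high], [+back]; [voice], [spread glottis], [constricted glottis], … (outside Place) are retained from /p'/.
The resulting bundle matches /k'/ in the inventory; substituting it for /p'/ gives [ok'ŋi].

[ok'ŋi]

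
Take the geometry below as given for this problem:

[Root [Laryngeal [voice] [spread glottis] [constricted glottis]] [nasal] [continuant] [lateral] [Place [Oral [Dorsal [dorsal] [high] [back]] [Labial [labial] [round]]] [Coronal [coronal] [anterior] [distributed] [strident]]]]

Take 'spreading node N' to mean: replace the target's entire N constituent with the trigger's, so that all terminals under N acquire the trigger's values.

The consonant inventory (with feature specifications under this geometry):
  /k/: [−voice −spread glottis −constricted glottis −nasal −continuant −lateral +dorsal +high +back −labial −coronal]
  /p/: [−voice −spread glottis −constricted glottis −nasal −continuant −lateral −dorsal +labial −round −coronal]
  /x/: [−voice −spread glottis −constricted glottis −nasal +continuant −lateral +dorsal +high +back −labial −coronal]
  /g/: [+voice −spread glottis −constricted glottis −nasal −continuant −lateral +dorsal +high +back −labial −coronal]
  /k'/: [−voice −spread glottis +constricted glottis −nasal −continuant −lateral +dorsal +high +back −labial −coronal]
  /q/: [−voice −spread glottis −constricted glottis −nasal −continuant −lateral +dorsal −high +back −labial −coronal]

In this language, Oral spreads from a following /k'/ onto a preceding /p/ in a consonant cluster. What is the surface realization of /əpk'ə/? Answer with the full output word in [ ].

[əkk'ə]

Oral immediately or transitively dominates [dorsal], [high], [back], [labial], [round].
After delinking /p/'s Oral and linking /k'/'s, the affected terminals become [+dorsal], [+high], [+back], [−labial]; [voice], [spread glottis], [constricted glottis], … (outside Oral) are retained from /p/.
Among the inventory, only /k/ has exactly this specification, giving the surface form [əkk'ə].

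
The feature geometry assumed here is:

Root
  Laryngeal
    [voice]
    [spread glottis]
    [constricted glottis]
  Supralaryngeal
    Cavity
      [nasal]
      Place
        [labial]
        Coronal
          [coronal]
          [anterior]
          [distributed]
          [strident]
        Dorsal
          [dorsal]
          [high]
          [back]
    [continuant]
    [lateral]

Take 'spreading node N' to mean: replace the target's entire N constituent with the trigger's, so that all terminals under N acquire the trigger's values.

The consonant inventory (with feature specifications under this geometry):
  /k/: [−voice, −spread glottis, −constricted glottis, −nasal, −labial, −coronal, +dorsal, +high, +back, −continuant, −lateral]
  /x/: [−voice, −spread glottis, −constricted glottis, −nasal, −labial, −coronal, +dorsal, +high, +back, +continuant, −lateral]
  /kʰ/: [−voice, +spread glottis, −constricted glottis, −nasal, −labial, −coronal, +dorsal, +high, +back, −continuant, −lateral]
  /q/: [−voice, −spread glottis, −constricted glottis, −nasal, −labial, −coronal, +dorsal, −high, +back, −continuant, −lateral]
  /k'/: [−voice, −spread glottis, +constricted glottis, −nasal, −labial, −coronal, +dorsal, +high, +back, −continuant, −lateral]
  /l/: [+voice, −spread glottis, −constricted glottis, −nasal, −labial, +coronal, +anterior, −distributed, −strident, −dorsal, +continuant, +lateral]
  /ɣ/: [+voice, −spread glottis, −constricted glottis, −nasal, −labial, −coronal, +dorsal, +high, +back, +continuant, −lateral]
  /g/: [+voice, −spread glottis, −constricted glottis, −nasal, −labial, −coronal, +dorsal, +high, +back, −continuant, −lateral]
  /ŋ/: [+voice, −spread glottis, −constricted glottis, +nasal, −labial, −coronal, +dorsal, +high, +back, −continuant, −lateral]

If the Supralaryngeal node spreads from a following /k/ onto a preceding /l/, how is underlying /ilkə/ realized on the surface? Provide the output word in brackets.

[igkə]

The Supralaryngeal node dominates the terminals [nasal], [labial], [coronal], [anterior], [distributed], [strident], [dorsal], [high], [back], [continuant], [lateral].
After delinking /l/'s Supralaryngeal and linking /k/'s, the affected terminals become [−nasal], [−labial], [−coronal], [+dorsal], [+high], [+back], [−continuant], [−lateral]; [voice], [spread glottis], [constricted glottis] (outside Supralaryngeal) are retained from /l/.
Among the inventory, only /g/ has exactly this specification, giving the surface form [igkə].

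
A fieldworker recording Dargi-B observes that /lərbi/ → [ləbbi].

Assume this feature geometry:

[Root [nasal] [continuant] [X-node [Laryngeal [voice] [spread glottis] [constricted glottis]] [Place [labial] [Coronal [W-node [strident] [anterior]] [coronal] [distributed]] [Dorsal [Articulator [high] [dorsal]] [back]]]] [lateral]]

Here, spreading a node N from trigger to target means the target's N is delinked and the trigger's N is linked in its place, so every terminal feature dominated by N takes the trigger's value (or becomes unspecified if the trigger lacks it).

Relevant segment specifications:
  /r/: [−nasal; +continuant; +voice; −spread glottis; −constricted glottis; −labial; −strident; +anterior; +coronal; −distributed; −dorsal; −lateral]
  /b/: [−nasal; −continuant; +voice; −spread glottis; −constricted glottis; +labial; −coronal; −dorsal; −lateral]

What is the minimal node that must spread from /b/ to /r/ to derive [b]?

Root

The alternation /r/ → [b] changes [continuant], [labial], [coronal], [anterior], [distributed], [strident] and nothing else.
Tracing each changed feature up the tree, the paths first meet at Root; any lower node misses at least one of them.
Delinking /r/'s Root and associating /b/'s Root gives precisely the feature bundle of [b].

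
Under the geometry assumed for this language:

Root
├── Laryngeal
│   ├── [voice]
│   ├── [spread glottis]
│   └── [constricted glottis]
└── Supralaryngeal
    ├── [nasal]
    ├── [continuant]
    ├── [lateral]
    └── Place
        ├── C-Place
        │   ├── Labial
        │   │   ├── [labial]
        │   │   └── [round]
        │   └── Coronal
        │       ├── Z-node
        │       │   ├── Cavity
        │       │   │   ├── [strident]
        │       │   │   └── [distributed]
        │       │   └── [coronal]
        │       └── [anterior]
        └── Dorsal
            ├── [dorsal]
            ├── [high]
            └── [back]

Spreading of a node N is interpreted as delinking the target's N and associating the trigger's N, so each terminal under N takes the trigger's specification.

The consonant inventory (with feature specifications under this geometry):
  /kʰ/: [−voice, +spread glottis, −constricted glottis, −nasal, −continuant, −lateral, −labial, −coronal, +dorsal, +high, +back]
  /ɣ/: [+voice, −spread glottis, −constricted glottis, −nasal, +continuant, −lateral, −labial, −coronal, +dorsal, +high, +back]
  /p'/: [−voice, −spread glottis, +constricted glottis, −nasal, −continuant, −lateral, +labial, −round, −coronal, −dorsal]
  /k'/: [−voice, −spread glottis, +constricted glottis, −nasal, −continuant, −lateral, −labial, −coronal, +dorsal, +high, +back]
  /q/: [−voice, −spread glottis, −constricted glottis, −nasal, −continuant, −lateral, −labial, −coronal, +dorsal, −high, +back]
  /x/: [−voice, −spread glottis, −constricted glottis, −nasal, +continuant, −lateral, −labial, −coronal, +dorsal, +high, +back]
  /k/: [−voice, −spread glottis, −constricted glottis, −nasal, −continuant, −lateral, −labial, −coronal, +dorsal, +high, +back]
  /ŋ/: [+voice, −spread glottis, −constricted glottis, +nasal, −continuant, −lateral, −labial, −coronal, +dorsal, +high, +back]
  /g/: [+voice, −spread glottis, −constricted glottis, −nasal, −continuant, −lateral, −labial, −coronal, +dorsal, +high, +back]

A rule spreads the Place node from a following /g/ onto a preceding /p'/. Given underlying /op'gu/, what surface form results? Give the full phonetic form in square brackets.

[ok'gu]

Terminals under Place in this geometry: [labial], [round], [strident], [distributed], [coronal], [anterior], [dorsal], [high], [back].
Spreading Place from /g/ onto /p'/ replaces those values with /g/'s: [−labial], [−coronal], [+dorsal], [+high], [+back]. Features outside Place ([voice], [spread glottis], [constricted glottis], …) stay as in /p'/.
The resulting bundle matches /k'/ in the inventory; substituting it for /p'/ gives [ok'gu].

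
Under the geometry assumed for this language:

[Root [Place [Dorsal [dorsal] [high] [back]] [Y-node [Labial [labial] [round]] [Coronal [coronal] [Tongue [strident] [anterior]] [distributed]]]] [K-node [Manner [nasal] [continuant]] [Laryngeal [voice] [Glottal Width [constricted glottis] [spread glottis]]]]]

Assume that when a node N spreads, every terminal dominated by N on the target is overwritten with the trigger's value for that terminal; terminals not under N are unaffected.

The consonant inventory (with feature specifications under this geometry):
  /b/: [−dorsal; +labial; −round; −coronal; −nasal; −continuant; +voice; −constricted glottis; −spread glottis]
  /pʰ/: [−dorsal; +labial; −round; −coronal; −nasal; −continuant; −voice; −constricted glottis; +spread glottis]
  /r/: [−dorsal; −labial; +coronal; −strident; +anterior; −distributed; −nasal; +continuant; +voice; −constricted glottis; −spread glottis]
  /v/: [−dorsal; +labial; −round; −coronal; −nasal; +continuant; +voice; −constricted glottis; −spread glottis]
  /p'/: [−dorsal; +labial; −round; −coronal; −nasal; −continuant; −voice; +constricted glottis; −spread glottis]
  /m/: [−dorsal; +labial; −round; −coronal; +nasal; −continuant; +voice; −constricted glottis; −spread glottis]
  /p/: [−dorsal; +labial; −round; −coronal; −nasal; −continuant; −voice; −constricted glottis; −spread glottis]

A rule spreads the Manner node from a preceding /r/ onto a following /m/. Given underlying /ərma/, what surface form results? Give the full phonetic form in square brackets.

[ərva]

Manner immediately or transitively dominates [nasal], [continuant].
The target acquires /r/'s values for everything under Manner — [−nasal], [+continuant] — while keeping its own [dorsal], [labial], [round], ….
This feature bundle is that of [v], so /ərma/ surfaces as [ərva].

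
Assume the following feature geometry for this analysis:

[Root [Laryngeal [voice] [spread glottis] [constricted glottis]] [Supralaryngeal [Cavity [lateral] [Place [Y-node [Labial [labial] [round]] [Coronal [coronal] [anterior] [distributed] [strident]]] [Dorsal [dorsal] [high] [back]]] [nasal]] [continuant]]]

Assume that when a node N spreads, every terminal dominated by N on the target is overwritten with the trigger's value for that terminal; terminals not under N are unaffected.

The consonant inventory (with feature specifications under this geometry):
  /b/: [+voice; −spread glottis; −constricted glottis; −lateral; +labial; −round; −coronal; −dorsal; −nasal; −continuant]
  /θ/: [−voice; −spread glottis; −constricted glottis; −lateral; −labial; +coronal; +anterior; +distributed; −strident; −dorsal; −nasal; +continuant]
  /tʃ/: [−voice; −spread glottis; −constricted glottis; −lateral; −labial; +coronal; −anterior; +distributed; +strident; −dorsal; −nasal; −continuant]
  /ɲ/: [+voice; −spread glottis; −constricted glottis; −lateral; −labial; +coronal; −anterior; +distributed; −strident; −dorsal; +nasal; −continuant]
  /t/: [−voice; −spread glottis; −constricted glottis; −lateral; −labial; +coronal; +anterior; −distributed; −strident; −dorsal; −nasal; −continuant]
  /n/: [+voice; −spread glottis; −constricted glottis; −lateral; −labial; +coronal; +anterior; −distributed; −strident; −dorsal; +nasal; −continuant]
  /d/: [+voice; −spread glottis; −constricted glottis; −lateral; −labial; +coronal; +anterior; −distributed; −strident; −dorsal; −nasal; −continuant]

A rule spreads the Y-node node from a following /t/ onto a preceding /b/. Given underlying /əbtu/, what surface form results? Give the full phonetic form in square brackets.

[ədtu]

The Y-node node dominates the terminals [labial], [round], [coronal], [anterior], [distributed], [strident].
After delinking /b/'s Y-node and linking /t/'s, the affected terminals become [−labial], [+coronal], [+anterior], [−distributed], [−strident]; [voice], [spread glottis], [constricted glottis], … (outside Y-node) are retained from /b/.
This feature bundle is that of [d], so /əbtu/ surfaces as [ədtu].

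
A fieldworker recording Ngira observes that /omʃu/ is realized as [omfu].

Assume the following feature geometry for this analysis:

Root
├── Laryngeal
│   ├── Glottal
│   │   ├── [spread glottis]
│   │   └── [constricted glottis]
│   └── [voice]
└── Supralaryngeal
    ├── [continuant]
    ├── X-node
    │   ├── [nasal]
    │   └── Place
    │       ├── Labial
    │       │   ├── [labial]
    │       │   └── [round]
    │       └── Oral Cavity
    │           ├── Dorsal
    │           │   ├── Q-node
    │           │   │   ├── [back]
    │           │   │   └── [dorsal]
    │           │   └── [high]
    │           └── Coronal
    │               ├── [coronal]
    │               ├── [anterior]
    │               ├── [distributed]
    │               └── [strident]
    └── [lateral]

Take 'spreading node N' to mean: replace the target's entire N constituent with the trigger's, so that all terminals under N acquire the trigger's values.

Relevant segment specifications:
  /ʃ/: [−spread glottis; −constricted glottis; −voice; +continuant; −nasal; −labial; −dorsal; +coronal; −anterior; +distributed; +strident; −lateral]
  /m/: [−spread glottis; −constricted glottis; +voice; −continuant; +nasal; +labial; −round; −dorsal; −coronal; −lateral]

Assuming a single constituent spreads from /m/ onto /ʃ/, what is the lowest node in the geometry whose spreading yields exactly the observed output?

Place

Feature comparison: [labial], [round], [coronal], [anterior], [distributed], [strident] differ between /ʃ/ and [f]; the remaining terminals match.
These terminals are all dominated by Place, and no proper subconstituent of Place covers them all; Place is their lowest common ancestor.
Delinking /ʃ/'s Place and associating /m/'s Place gives precisely the feature bundle of [f].
Had X-node or a higher node spread, [nasal] would have taken /m/'s value; it stays as in /ʃ/, confirming the spreading constituent is exactly Place.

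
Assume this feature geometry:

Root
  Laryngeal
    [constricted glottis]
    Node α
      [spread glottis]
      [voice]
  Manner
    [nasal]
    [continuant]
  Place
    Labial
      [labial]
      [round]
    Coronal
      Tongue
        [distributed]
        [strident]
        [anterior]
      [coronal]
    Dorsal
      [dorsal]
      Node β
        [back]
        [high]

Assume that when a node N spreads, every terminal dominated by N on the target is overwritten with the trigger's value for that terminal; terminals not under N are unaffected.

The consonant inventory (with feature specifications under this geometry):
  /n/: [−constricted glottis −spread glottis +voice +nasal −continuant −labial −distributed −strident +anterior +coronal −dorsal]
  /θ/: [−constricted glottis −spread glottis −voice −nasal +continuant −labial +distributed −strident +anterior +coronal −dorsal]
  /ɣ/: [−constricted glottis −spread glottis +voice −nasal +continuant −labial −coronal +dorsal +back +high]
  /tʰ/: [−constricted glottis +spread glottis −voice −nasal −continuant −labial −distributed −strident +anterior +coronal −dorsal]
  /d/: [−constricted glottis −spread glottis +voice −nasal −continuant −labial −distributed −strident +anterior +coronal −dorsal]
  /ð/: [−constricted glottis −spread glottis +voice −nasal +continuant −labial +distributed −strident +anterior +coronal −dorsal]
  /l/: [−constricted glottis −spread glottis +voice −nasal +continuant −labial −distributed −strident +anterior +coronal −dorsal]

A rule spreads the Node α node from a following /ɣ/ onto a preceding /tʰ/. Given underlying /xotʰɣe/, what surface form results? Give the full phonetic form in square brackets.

[xodɣe]

Node α immediately or transitively dominates [spread glottis], [voice].
The target acquires /ɣ/'s values for everything under Node α — [−spread glottis], [+voice] — while keeping its own [constricted glottis], [nasal], [continuant], ….
The resulting bundle matches /d/ in the inventory; substituting it for /tʰ/ gives [xodɣe].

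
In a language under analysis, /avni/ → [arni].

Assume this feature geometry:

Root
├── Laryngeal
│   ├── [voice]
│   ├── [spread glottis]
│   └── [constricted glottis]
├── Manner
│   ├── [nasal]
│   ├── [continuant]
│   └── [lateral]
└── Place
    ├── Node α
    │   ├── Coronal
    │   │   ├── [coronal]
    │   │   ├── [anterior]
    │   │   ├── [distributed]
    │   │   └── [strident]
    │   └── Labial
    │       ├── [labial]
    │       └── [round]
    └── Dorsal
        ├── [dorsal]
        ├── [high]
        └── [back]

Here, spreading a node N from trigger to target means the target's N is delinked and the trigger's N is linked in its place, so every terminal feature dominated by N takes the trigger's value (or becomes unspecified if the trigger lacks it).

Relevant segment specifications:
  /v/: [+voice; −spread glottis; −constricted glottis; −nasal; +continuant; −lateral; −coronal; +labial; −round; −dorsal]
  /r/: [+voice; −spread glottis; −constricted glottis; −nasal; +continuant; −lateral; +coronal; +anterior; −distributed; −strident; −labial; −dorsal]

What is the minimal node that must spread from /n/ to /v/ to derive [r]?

Node α

Comparing /v/ with its surface form [r], the features that change are [labial], [round], [coronal], [anterior], [distributed], [strident].
These terminals are all dominated by Node α, and no proper subconstituent of Node α covers them all; Node α is their lowest common ancestor.
Spreading Node α from /n/ overwrites each of those terminals with /n/'s values, yielding exactly [r].
[continuant], [nasal] stay as in /v/ although /n/ differs there, so no node dominating them spread; among the remaining candidates Node α is the lowest that derives the output.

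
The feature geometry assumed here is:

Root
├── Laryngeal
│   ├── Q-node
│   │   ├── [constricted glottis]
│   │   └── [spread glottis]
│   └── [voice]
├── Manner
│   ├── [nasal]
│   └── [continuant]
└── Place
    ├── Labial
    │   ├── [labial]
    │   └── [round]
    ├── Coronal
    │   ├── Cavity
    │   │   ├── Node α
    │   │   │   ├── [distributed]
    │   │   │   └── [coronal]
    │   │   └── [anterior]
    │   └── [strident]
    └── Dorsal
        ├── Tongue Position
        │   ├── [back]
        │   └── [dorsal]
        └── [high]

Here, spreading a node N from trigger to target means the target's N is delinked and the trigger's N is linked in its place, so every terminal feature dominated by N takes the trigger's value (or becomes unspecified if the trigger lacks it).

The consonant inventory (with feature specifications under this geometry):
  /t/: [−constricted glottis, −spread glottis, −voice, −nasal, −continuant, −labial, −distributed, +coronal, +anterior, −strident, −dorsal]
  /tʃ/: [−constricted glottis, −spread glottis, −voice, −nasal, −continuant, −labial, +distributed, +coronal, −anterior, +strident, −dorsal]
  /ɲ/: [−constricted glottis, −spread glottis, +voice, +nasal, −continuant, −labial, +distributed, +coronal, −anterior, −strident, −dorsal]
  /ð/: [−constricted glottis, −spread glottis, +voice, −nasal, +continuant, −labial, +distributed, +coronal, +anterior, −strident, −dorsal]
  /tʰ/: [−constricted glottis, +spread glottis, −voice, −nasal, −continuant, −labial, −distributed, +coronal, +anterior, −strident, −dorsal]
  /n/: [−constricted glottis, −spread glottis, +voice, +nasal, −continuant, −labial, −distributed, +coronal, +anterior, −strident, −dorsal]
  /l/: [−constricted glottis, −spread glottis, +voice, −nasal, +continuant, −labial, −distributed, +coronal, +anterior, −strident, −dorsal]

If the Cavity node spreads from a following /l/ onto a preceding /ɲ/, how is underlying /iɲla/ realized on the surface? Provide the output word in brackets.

Cavity immediately or transitively dominates [distributed], [coronal], [anterior].
The target acquires /l/'s values for everything under Cavity — [−distributed], [+coronal], [+anterior] — while keeping its own [constricted glottis], [spread glottis], [voice], ….
This feature bundle is that of [n], so /iɲla/ surfaces as [inla].

[inla]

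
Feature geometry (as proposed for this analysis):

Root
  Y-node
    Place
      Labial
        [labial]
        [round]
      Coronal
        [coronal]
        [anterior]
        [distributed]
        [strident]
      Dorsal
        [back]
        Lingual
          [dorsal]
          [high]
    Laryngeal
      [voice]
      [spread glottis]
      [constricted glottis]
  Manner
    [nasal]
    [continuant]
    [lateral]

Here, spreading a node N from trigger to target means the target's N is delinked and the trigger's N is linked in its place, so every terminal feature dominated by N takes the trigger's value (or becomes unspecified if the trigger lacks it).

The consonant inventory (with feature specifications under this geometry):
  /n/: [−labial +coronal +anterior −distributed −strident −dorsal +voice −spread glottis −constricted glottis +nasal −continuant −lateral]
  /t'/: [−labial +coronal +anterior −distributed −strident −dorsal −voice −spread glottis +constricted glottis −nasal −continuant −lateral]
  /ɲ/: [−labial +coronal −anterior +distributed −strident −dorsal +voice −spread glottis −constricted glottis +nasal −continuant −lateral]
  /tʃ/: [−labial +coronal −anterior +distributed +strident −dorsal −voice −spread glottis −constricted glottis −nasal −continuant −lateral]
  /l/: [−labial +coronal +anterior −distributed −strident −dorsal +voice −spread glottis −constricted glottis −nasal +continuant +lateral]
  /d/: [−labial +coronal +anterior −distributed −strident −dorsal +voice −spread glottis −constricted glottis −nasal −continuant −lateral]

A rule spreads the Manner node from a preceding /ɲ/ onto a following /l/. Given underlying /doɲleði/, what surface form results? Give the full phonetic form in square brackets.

Terminals under Manner in this geometry: [nasal], [continuant], [lateral].
The target acquires /ɲ/'s values for everything under Manner — [+nasal], [−continuant], [−lateral] — while keeping its own [labial], [coronal], [anterior], ….
The resulting bundle matches /n/ in the inventory; substituting it for /l/ gives [doɲneði].

[doɲneði]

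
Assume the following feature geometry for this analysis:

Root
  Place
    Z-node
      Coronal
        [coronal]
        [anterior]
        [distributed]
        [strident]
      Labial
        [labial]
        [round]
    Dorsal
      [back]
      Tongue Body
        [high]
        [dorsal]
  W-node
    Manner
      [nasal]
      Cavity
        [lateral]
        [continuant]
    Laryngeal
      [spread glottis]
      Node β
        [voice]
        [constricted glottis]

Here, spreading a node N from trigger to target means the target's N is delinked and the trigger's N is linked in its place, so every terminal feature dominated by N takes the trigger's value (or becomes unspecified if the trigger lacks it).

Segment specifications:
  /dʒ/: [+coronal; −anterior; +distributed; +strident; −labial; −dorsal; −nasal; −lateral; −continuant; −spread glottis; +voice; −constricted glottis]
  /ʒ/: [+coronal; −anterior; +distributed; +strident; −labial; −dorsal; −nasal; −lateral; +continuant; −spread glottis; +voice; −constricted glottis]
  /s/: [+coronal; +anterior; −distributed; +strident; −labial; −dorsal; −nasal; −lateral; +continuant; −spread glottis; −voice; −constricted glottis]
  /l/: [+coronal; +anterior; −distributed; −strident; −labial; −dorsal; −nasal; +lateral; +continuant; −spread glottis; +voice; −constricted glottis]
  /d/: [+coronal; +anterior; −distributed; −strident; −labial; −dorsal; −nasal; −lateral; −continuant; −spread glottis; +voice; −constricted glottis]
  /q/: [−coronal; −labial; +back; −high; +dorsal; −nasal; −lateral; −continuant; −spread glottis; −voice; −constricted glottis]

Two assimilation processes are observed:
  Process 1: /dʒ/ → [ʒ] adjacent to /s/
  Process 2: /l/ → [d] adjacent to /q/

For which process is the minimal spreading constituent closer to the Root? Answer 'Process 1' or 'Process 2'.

Process 1 alters [continuant]; the lowest dominating node is [continuant] (depth 4 from Root).
In Process 2, [continuant], [lateral] change, so the minimal spreading node is Cavity at depth 3.
Cavity is closer to Root than [continuant], so Process 2 spreads the higher node.

Process 2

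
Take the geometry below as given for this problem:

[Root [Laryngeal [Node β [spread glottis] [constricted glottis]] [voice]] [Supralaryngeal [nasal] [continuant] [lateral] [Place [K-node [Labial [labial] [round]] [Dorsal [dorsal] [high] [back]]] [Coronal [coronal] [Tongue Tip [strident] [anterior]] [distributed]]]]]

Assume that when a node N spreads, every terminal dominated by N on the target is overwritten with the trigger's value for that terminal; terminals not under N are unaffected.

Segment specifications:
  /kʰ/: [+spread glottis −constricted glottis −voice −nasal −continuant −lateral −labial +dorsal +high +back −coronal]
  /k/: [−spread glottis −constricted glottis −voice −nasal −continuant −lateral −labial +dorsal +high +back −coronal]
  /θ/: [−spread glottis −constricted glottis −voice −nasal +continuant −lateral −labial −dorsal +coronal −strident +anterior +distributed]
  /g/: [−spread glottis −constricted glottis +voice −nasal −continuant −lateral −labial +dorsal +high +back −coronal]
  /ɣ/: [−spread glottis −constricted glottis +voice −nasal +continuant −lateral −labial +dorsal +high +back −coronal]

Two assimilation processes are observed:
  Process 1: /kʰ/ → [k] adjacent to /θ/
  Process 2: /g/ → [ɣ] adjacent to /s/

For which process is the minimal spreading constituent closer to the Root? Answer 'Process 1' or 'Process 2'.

In Process 1, [spread glottis] changes, so the minimal spreading node is [spread glottis] at depth 3.
Process 2 alters [continuant]; the lowest dominating node is [continuant] (depth 2 from Root).
Depth 2 < depth 3; Process 2 involves the structurally higher constituent [continuant].

Process 2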